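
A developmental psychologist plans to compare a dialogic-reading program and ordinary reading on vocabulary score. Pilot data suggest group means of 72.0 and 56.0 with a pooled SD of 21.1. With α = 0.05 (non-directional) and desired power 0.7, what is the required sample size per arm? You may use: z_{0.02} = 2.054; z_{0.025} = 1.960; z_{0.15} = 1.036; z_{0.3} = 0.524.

n = 22 per group

Cohen's d = |M₁ − M₂| / SD_pooled = |72.0 − 56.0| / 21.1 = 16.0 / 21.1 = 0.758.
For two independent groups with equal n: n = 2·((z_{α/2} + z_β) / d)².
z_{α/2} + z_β = 1.960 + 0.524 = 2.484.
n = 2 × (2.484 / 0.758)² = 2 × 3.277² = 2 × 10.74 = 21.5.
Round up to the next whole participant.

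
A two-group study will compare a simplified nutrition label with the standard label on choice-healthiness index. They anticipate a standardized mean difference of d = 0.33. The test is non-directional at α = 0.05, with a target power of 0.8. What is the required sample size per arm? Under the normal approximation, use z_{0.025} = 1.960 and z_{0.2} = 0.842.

For two independent groups with equal n: n = 2·((z_{α/2} + z_β) / d)².
z_{α/2} + z_β = 1.960 + 0.842 = 2.802.
n = 2 × (2.802 / 0.33)² = 2 × 8.491² = 2 × 72.10 = 144.2.
Round up to the next whole participant.

n = 145 per group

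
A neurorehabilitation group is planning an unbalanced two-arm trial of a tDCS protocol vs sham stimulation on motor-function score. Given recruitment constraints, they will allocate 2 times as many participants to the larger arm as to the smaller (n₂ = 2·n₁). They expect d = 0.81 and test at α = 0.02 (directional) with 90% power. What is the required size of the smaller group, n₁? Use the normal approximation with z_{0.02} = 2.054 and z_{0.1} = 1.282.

n₁ = 26

With allocation ratio k = n₂/n₁ = 2, Var(x̄₁−x̄₂) = σ²(1/n₁ + 1/(k·n₁)) = σ²·(k+1)/(k·n₁).
So n₁ = (1 + 1/k)·((z_{α} + z_β)/d)² = 1.500 × (3.336/0.81)².
n₁ = 1.500 × 16.96 = 25.4.
Round up: n₁ = 26, giving n₂ = 2 × 26 = 52.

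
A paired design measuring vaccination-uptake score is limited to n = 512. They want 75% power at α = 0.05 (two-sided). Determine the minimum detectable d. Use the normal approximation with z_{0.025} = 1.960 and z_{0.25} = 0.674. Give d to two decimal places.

d_min ≈ 0.12

For a single sample (or paired design) of n = 512: d_min = (z_{α/2} + z_β)/√n.
z-sum = 1.960 + 0.674 = 2.634.
d_min = 2.634 / √512 = 2.634 / 22.627 = 0.116.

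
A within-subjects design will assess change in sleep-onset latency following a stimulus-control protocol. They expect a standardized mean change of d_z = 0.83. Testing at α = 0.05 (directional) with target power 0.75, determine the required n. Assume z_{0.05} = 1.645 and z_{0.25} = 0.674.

For a paired (one-sample on differences) test: n = ((z_{α} + z_β) / d)².
z_{α} + z_β = 1.645 + 0.674 = 2.319.
n = (2.319 / 0.83)² = 2.794² = 7.81.
Round up.

n = 8 pairs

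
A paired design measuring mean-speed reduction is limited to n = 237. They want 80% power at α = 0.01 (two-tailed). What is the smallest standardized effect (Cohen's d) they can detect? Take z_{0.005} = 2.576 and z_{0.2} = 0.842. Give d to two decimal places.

For a single sample (or paired design) of n = 237: d_min = (z_{α/2} + z_β)/√n.
z-sum = 2.576 + 0.842 = 3.418.
d_min = 3.418 / √237 = 3.418 / 15.395 = 0.222.

d_min ≈ 0.22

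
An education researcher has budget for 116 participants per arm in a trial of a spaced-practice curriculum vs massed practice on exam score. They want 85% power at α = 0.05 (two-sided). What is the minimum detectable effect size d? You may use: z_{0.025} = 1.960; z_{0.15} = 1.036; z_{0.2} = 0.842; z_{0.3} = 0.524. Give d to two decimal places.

d_min ≈ 0.39

For two independent groups of n = 116 each: d_min = (z_{α/2} + z_β)·√(2/n).
z-sum = 1.960 + 1.036 = 2.996.
d_min = 2.996 × √(2/116) = 2.996 × 0.1313 = 0.393.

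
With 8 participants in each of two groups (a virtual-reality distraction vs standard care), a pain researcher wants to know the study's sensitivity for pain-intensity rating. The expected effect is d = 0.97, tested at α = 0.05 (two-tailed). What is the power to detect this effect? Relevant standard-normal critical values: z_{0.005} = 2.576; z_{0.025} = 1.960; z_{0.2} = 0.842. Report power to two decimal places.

power ≈ 0.49

For two equal groups, power = Φ(d·√(n/2) − z_{α/2}).
d·√(n/2) = 0.97 × √(8/2) = 0.97 × 2.000 = 1.940.
z_β = 1.940 − 1.960 = -0.020.
Power = Φ(-0.020) = 0.492.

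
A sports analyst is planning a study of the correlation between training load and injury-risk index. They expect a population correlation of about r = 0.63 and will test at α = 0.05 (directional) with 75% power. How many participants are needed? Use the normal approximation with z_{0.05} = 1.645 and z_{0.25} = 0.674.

n = 13

Fisher's z: C = ½·ln((1+r)/(1−r)) = ½·ln(4.4054) = 0.7414.
n = ((z_{α} + z_β)/C)² + 3.
(1.645 + 0.674) / 0.7414 = 2.319 / 0.7414 = 3.128.
n = 3.128² + 3 = 9.78 + 3 = 12.8.
Round up.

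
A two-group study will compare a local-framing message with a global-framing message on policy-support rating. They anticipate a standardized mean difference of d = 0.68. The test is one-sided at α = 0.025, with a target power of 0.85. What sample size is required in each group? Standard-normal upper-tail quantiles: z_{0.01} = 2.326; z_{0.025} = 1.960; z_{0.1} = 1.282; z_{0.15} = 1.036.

For two independent groups with equal n: n = 2·((z_{α} + z_β) / d)².
z_{α} + z_β = 1.960 + 1.036 = 2.996.
n = 2 × (2.996 / 0.68)² = 2 × 4.406² = 2 × 19.41 = 38.8.
Round up to the next whole participant.

n = 39 per group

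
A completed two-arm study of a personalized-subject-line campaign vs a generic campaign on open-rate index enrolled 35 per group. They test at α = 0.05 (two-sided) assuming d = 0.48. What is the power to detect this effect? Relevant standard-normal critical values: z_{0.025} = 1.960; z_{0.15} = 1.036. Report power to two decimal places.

For two equal groups, power = Φ(d·√(n/2) − z_{α/2}).
d·√(n/2) = 0.48 × √(35/2) = 0.48 × 4.183 = 2.008.
z_β = 2.008 − 1.960 = 0.048.
Power = Φ(0.048) = 0.519.

power ≈ 0.52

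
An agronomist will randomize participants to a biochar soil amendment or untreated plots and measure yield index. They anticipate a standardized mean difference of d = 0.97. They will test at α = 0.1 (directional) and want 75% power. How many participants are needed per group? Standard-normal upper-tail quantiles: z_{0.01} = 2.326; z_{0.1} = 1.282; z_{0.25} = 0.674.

For two independent groups with equal n: n = 2·((z_{α} + z_β) / d)².
z_{α} + z_β = 1.282 + 0.674 = 1.956.
n = 2 × (1.956 / 0.97)² = 2 × 2.016² = 2 × 4.07 = 8.1.
Round up to the next whole participant.

n = 9 per group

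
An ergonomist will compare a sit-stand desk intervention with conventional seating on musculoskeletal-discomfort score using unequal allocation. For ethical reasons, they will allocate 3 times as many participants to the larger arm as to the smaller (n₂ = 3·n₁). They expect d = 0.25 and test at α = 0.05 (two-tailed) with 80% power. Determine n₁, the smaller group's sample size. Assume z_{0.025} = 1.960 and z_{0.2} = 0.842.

n₁ = 168

With allocation ratio k = n₂/n₁ = 3, Var(x̄₁−x̄₂) = σ²(1/n₁ + 1/(k·n₁)) = σ²·(k+1)/(k·n₁).
So n₁ = (1 + 1/k)·((z_{α/2} + z_β)/d)² = 1.333 × (2.802/0.25)².
n₁ = 1.333 × 125.62 = 167.5.
Round up: n₁ = 168, giving n₂ = 3 × 168 = 504.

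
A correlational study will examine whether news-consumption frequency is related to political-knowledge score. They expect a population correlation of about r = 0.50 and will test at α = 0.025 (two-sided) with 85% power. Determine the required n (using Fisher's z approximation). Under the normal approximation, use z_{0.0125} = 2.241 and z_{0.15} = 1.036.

n = 39

Fisher's z: C = ½·ln((1+r)/(1−r)) = ½·ln(3.0000) = 0.5493.
n = ((z_{α/2} + z_β)/C)² + 3.
(2.241 + 1.036) / 0.5493 = 3.277 / 0.5493 = 5.966.
n = 5.966² + 3 = 35.59 + 3 = 38.6.
Round up.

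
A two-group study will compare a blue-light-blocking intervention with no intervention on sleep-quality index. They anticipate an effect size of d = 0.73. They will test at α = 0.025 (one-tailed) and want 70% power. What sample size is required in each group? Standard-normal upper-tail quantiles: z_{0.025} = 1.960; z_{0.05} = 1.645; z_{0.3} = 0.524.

For two independent groups with equal n: n = 2·((z_{α} + z_β) / d)².
z_{α} + z_β = 1.960 + 0.524 = 2.484.
n = 2 × (2.484 / 0.73)² = 2 × 3.403² = 2 × 11.58 = 23.2.
Round up to the next whole participant.

n = 24 per group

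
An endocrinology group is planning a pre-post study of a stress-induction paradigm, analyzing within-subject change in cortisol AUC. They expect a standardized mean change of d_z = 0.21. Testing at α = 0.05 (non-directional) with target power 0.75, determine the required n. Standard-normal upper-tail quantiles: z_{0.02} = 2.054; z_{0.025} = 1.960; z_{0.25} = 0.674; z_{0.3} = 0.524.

n = 158 pairs

For a paired (one-sample on differences) test: n = ((z_{α/2} + z_β) / d)².
z_{α/2} + z_β = 1.960 + 0.674 = 2.634.
n = (2.634 / 0.21)² = 12.543² = 157.32.
Round up.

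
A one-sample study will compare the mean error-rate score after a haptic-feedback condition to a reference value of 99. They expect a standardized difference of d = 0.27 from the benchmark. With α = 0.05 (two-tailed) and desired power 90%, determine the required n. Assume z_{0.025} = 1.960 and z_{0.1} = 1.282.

For a one-sample test: n = ((z_{α/2} + z_β) / d)².
z_{α/2} + z_β = 1.960 + 1.282 = 3.242.
n = (3.242 / 0.27)² = 12.007² = 144.18.
Round up.

n = 145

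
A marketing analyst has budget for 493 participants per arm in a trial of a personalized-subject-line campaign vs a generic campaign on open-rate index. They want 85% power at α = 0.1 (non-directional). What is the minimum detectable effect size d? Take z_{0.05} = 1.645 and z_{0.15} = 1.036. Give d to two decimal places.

For two independent groups of n = 493 each: d_min = (z_{α/2} + z_β)·√(2/n).
z-sum = 1.645 + 1.036 = 2.681.
d_min = 2.681 × √(2/493) = 2.681 × 0.0637 = 0.171.

d_min ≈ 0.17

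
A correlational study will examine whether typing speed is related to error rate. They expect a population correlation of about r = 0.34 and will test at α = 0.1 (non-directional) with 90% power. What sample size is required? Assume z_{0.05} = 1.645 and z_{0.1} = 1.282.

n = 72

Fisher's z: C = ½·ln((1+r)/(1−r)) = ½·ln(2.0303) = 0.3541.
n = ((z_{α/2} + z_β)/C)² + 3.
(1.645 + 1.282) / 0.3541 = 2.927 / 0.3541 = 8.266.
n = 8.266² + 3 = 68.33 + 3 = 71.3.
Round up.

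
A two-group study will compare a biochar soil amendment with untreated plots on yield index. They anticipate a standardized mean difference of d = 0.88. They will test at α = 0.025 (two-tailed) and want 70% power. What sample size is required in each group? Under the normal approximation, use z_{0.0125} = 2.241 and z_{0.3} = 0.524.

For two independent groups with equal n: n = 2·((z_{α/2} + z_β) / d)².
z_{α/2} + z_β = 2.241 + 0.524 = 2.765.
n = 2 × (2.765 / 0.88)² = 2 × 3.142² = 2 × 9.87 = 19.7.
Round up to the next whole participant.

n = 20 per group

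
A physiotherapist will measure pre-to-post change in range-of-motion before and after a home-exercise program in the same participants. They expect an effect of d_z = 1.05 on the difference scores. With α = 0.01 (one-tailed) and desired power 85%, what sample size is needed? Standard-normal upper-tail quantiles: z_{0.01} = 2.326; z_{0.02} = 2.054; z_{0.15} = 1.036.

n = 11 pairs

For a paired (one-sample on differences) test: n = ((z_{α} + z_β) / d)².
z_{α} + z_β = 2.326 + 1.036 = 3.362.
n = (3.362 / 1.05)² = 3.202² = 10.25.
Round up.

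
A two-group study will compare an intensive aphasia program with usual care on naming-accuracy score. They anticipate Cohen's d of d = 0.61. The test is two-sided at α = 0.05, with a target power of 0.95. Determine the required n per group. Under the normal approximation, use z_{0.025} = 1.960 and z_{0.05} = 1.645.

n = 70 per group

For two independent groups with equal n: n = 2·((z_{α/2} + z_β) / d)².
z_{α/2} + z_β = 1.960 + 1.645 = 3.605.
n = 2 × (3.605 / 0.61)² = 2 × 5.910² = 2 × 34.93 = 69.9.
Round up to the next whole participant.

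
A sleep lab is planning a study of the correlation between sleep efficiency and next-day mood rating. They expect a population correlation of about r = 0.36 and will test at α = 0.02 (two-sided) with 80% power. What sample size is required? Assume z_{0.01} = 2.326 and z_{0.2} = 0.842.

Fisher's z: C = ½·ln((1+r)/(1−r)) = ½·ln(2.1250) = 0.3769.
n = ((z_{α/2} + z_β)/C)² + 3.
(2.326 + 0.842) / 0.3769 = 3.168 / 0.3769 = 8.405.
n = 8.405² + 3 = 70.65 + 3 = 73.7.
Round up.

n = 74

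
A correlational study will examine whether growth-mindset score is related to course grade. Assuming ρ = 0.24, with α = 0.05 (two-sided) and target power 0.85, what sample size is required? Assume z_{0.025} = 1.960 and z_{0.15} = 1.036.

n = 153

Fisher's z: C = ½·ln((1+r)/(1−r)) = ½·ln(1.6316) = 0.2448.
n = ((z_{α/2} + z_β)/C)² + 3.
(1.960 + 1.036) / 0.2448 = 2.996 / 0.2448 = 12.239.
n = 12.239² + 3 = 149.78 + 3 = 152.8.
Round up.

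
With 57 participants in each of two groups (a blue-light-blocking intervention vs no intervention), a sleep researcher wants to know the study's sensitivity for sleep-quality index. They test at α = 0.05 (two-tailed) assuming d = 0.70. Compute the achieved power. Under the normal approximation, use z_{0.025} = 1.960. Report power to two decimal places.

For two equal groups, power = Φ(d·√(n/2) − z_{α/2}).
d·√(n/2) = 0.70 × √(57/2) = 0.70 × 5.339 = 3.737.
z_β = 3.737 − 1.960 = 1.777.
Power = Φ(1.777) = 0.962.

power ≈ 0.96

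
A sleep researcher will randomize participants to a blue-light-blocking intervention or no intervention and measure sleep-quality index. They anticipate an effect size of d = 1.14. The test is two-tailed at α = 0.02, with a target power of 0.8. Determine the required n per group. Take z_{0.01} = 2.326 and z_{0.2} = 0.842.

n = 16 per group

For two independent groups with equal n: n = 2·((z_{α/2} + z_β) / d)².
z_{α/2} + z_β = 2.326 + 0.842 = 3.168.
n = 2 × (3.168 / 1.14)² = 2 × 2.779² = 2 × 7.72 = 15.4.
Round up to the next whole participant.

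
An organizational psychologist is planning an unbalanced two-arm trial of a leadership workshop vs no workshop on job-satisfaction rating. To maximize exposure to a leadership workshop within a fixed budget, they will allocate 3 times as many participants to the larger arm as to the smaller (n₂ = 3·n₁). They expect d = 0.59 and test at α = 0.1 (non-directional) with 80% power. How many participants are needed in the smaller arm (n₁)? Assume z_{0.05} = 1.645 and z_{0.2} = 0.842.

n₁ = 24

With allocation ratio k = n₂/n₁ = 3, Var(x̄₁−x̄₂) = σ²(1/n₁ + 1/(k·n₁)) = σ²·(k+1)/(k·n₁).
So n₁ = (1 + 1/k)·((z_{α/2} + z_β)/d)² = 1.333 × (2.487/0.59)².
n₁ = 1.333 × 17.77 = 23.7.
Round up: n₁ = 24, giving n₂ = 3 × 24 = 72.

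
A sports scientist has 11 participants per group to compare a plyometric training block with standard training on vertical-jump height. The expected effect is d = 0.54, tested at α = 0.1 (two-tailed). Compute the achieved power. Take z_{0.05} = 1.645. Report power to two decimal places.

For two equal groups, power = Φ(d·√(n/2) − z_{α/2}).
d·√(n/2) = 0.54 × √(11/2) = 0.54 × 2.345 = 1.266.
z_β = 1.266 − 1.645 = -0.379.
Power = Φ(-0.379) = 0.352.

power ≈ 0.35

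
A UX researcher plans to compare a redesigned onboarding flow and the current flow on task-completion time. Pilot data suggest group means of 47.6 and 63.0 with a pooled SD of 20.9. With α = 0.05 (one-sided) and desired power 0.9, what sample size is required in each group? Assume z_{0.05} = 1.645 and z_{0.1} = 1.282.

n = 32 per group

Cohen's d = |M₁ − M₂| / SD_pooled = |47.6 − 63.0| / 20.9 = 15.4 / 20.9 = 0.737.
For two independent groups with equal n: n = 2·((z_{α} + z_β) / d)².
z_{α} + z_β = 1.645 + 1.282 = 2.927.
n = 2 × (2.927 / 0.737)² = 2 × 3.972² = 2 × 15.77 = 31.5.
Round up to the next whole participant.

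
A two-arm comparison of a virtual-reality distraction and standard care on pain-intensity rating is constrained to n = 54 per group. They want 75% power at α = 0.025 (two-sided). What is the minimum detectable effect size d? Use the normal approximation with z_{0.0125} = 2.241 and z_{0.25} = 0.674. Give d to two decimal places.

For two independent groups of n = 54 each: d_min = (z_{α/2} + z_β)·√(2/n).
z-sum = 2.241 + 0.674 = 2.915.
d_min = 2.915 × √(2/54) = 2.915 × 0.1925 = 0.561.

d_min ≈ 0.56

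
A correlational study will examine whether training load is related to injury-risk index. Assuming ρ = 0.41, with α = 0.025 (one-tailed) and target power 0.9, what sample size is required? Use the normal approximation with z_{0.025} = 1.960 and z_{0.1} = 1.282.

n = 59

Fisher's z: C = ½·ln((1+r)/(1−r)) = ½·ln(2.3898) = 0.4356.
n = ((z_{α} + z_β)/C)² + 3.
(1.960 + 1.282) / 0.4356 = 3.242 / 0.4356 = 7.443.
n = 7.443² + 3 = 55.39 + 3 = 58.4.
Round up.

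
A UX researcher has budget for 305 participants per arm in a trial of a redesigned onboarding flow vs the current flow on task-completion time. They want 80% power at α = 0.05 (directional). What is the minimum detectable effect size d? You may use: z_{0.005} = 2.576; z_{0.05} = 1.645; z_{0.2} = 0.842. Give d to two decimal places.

d_min ≈ 0.20

For two independent groups of n = 305 each: d_min = (z_{α} + z_β)·√(2/n).
z-sum = 1.645 + 0.842 = 2.487.
d_min = 2.487 × √(2/305) = 2.487 × 0.0810 = 0.201.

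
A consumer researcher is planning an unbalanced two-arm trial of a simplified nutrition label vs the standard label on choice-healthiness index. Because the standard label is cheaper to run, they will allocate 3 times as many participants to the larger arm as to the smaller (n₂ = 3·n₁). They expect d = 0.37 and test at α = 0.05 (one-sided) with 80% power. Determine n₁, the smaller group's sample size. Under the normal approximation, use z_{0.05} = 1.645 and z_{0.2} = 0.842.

n₁ = 61

With allocation ratio k = n₂/n₁ = 3, Var(x̄₁−x̄₂) = σ²(1/n₁ + 1/(k·n₁)) = σ²·(k+1)/(k·n₁).
So n₁ = (1 + 1/k)·((z_{α} + z_β)/d)² = 1.333 × (2.487/0.37)².
n₁ = 1.333 × 45.18 = 60.2.
Round up: n₁ = 61, giving n₂ = 3 × 61 = 183.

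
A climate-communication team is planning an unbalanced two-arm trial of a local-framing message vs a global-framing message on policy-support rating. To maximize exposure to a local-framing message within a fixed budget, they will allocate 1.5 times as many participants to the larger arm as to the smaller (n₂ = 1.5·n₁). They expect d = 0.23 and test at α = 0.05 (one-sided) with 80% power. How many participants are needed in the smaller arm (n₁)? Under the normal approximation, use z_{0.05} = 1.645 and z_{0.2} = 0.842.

n₁ = 195

With allocation ratio k = n₂/n₁ = 1.5, Var(x̄₁−x̄₂) = σ²(1/n₁ + 1/(k·n₁)) = σ²·(k+1)/(k·n₁).
So n₁ = (1 + 1/k)·((z_{α} + z_β)/d)² = 1.667 × (2.487/0.23)².
n₁ = 1.667 × 116.92 = 194.9.
Round up: n₁ = 195, giving n₂ = ⌈1.5 × 195⌉ = ⌈292.5⌉ = 293.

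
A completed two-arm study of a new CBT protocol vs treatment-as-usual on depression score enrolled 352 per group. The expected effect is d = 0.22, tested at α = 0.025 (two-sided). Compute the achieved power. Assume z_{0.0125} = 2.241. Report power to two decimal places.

For two equal groups, power = Φ(d·√(n/2) − z_{α/2}).
d·√(n/2) = 0.22 × √(352/2) = 0.22 × 13.266 = 2.919.
z_β = 2.919 − 2.241 = 0.678.
Power = Φ(0.678) = 0.751.

power ≈ 0.75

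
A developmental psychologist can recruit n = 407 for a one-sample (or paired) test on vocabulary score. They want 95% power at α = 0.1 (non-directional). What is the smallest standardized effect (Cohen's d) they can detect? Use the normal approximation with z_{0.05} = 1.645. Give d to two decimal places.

d_min ≈ 0.16

For a single sample (or paired design) of n = 407: d_min = (z_{α/2} + z_β)/√n.
z-sum = 1.645 + 1.645 = 3.290.
d_min = 3.290 / √407 = 3.290 / 20.174 = 0.163.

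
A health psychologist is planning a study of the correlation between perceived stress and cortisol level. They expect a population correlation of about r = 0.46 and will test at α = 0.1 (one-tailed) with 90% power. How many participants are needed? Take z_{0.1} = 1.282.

n = 30

Fisher's z: C = ½·ln((1+r)/(1−r)) = ½·ln(2.7037) = 0.4973.
n = ((z_{α} + z_β)/C)² + 3.
(1.282 + 1.282) / 0.4973 = 2.564 / 0.4973 = 5.156.
n = 5.156² + 3 = 26.58 + 3 = 29.6.
Round up.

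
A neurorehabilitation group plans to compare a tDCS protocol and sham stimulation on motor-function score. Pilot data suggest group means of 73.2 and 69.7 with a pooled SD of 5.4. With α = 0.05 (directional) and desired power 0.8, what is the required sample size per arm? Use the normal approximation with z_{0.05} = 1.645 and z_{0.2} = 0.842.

Cohen's d = |M₁ − M₂| / SD_pooled = |73.2 − 69.7| / 5.4 = 3.5 / 5.4 = 0.648.
For two independent groups with equal n: n = 2·((z_{α} + z_β) / d)².
z_{α} + z_β = 1.645 + 0.842 = 2.487.
n = 2 × (2.487 / 0.648)² = 2 × 3.838² = 2 × 14.73 = 29.5.
Round up to the next whole participant.

n = 30 per group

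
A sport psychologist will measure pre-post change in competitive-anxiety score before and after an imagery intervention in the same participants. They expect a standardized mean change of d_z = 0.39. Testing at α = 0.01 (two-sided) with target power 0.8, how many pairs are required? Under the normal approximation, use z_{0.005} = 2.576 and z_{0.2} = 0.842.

For a paired (one-sample on differences) test: n = ((z_{α/2} + z_β) / d)².
z_{α/2} + z_β = 2.576 + 0.842 = 3.418.
n = (3.418 / 0.39)² = 8.764² = 76.81.
Round up.

n = 77 pairs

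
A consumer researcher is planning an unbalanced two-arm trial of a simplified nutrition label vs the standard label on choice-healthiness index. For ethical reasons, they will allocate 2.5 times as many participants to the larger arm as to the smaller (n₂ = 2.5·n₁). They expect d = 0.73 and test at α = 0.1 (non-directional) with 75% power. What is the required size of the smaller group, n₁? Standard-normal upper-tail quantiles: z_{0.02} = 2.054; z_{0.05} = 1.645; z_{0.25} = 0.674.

With allocation ratio k = n₂/n₁ = 2.5, Var(x̄₁−x̄₂) = σ²(1/n₁ + 1/(k·n₁)) = σ²·(k+1)/(k·n₁).
So n₁ = (1 + 1/k)·((z_{α/2} + z_β)/d)² = 1.400 × (2.319/0.73)².
n₁ = 1.400 × 10.09 = 14.1.
Round up: n₁ = 15, giving n₂ = ⌈2.5 × 15⌉ = ⌈37.5⌉ = 38.

n₁ = 15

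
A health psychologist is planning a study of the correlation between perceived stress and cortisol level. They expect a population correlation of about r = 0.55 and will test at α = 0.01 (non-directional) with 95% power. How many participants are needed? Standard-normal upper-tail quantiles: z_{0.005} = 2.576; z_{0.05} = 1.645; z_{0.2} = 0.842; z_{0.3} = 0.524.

n = 50

Fisher's z: C = ½·ln((1+r)/(1−r)) = ½·ln(3.4444) = 0.6184.
n = ((z_{α/2} + z_β)/C)² + 3.
(2.576 + 1.645) / 0.6184 = 4.221 / 0.6184 = 6.826.
n = 6.826² + 3 = 46.59 + 3 = 49.6.
Round up.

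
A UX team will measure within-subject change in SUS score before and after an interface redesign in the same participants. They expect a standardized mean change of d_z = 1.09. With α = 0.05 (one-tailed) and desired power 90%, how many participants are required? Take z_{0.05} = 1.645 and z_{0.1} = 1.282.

n = 8 pairs

For a paired (one-sample on differences) test: n = ((z_{α} + z_β) / d)².
z_{α} + z_β = 1.645 + 1.282 = 2.927.
n = (2.927 / 1.09)² = 2.685² = 7.21.
Round up.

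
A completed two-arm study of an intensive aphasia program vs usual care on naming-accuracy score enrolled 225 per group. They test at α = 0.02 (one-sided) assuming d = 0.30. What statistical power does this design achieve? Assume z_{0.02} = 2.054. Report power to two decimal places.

For two equal groups, power = Φ(d·√(n/2) − z_{α}).
d·√(n/2) = 0.30 × √(225/2) = 0.30 × 10.607 = 3.182.
z_β = 3.182 − 2.054 = 1.128.
Power = Φ(1.128) = 0.870.

power ≈ 0.87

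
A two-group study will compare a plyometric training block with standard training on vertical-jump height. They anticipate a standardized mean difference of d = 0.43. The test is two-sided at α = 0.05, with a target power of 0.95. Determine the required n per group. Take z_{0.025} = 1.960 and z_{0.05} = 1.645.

n = 141 per group

For two independent groups with equal n: n = 2·((z_{α/2} + z_β) / d)².
z_{α/2} + z_β = 1.960 + 1.645 = 3.605.
n = 2 × (3.605 / 0.43)² = 2 × 8.384² = 2 × 70.29 = 140.6.
Round up to the next whole participant.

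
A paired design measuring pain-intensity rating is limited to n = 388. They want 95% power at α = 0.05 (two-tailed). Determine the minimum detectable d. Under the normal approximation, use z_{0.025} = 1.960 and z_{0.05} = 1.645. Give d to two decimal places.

d_min ≈ 0.18

For a single sample (or paired design) of n = 388: d_min = (z_{α/2} + z_β)/√n.
z-sum = 1.960 + 1.645 = 3.605.
d_min = 3.605 / √388 = 3.605 / 19.698 = 0.183.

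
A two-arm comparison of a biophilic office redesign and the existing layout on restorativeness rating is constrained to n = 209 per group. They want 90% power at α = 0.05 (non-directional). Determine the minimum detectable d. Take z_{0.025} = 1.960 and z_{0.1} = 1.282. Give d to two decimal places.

d_min ≈ 0.32

For two independent groups of n = 209 each: d_min = (z_{α/2} + z_β)·√(2/n).
z-sum = 1.960 + 1.282 = 3.242.
d_min = 3.242 × √(2/209) = 3.242 × 0.0978 = 0.317.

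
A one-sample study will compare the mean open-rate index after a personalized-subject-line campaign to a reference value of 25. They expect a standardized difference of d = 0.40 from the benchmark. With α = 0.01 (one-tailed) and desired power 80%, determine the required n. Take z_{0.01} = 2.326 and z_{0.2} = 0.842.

n = 63

For a one-sample test: n = ((z_{α} + z_β) / d)².
z_{α} + z_β = 2.326 + 0.842 = 3.168.
n = (3.168 / 0.40)² = 7.920² = 62.73.
Round up.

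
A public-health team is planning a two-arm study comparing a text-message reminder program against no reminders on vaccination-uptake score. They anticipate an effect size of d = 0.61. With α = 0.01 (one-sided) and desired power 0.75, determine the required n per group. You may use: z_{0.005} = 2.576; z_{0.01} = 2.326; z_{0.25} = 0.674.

For two independent groups with equal n: n = 2·((z_{α} + z_β) / d)².
z_{α} + z_β = 2.326 + 0.674 = 3.000.
n = 2 × (3.000 / 0.61)² = 2 × 4.918² = 2 × 24.19 = 48.4.
Round up to the next whole participant.

n = 49 per group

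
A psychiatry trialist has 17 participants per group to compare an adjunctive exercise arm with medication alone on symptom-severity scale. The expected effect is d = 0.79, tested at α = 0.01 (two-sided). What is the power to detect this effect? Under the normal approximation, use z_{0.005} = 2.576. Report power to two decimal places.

For two equal groups, power = Φ(d·√(n/2) − z_{α/2}).
d·√(n/2) = 0.79 × √(17/2) = 0.79 × 2.915 = 2.303.
z_β = 2.303 − 2.576 = -0.273.
Power = Φ(-0.273) = 0.393.

power ≈ 0.39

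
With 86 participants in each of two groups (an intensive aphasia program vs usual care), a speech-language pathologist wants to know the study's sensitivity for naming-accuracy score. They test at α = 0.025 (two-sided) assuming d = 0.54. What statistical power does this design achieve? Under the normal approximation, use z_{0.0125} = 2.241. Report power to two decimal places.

power ≈ 0.90

For two equal groups, power = Φ(d·√(n/2) − z_{α/2}).
d·√(n/2) = 0.54 × √(86/2) = 0.54 × 6.557 = 3.541.
z_β = 3.541 − 2.241 = 1.300.
Power = Φ(1.300) = 0.903.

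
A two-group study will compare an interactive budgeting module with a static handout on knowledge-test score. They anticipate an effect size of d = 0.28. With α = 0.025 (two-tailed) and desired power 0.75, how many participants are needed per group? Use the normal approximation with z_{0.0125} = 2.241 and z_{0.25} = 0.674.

n = 217 per group

For two independent groups with equal n: n = 2·((z_{α/2} + z_β) / d)².
z_{α/2} + z_β = 2.241 + 0.674 = 2.915.
n = 2 × (2.915 / 0.28)² = 2 × 10.411² = 2 × 108.38 = 216.8.
Round up to the next whole participant.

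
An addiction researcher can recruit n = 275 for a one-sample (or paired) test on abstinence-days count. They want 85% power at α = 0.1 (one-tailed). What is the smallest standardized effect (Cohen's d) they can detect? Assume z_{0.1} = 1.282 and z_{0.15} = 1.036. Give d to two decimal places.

d_min ≈ 0.14

For a single sample (or paired design) of n = 275: d_min = (z_{α} + z_β)/√n.
z-sum = 1.282 + 1.036 = 2.318.
d_min = 2.318 / √275 = 2.318 / 16.583 = 0.140.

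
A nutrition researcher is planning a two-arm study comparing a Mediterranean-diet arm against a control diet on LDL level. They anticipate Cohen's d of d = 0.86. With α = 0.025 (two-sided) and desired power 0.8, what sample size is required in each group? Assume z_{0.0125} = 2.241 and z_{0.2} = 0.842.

For two independent groups with equal n: n = 2·((z_{α/2} + z_β) / d)².
z_{α/2} + z_β = 2.241 + 0.842 = 3.083.
n = 2 × (3.083 / 0.86)² = 2 × 3.585² = 2 × 12.85 = 25.7.
Round up to the next whole participant.

n = 26 per group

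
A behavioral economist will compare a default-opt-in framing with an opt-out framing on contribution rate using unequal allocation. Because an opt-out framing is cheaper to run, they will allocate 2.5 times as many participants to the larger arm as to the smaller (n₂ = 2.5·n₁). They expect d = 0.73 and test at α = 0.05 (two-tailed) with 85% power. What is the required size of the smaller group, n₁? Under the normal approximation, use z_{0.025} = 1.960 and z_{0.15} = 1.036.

n₁ = 24

With allocation ratio k = n₂/n₁ = 2.5, Var(x̄₁−x̄₂) = σ²(1/n₁ + 1/(k·n₁)) = σ²·(k+1)/(k·n₁).
So n₁ = (1 + 1/k)·((z_{α/2} + z_β)/d)² = 1.400 × (2.996/0.73)².
n₁ = 1.400 × 16.84 = 23.6.
Round up: n₁ = 24, giving n₂ = 2.5 × 24 = 60.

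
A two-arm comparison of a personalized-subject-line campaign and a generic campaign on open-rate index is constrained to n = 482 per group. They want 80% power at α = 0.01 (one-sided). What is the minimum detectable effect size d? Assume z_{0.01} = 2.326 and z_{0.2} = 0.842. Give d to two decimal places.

d_min ≈ 0.20

For two independent groups of n = 482 each: d_min = (z_{α} + z_β)·√(2/n).
z-sum = 2.326 + 0.842 = 3.168.
d_min = 3.168 × √(2/482) = 3.168 × 0.0644 = 0.204.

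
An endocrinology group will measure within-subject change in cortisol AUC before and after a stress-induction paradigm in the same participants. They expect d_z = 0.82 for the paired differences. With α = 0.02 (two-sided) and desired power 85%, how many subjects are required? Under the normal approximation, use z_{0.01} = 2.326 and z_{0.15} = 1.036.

For a paired (one-sample on differences) test: n = ((z_{α/2} + z_β) / d)².
z_{α/2} + z_β = 2.326 + 1.036 = 3.362.
n = (3.362 / 0.82)² = 4.100² = 16.81.
Round up.

n = 17 pairs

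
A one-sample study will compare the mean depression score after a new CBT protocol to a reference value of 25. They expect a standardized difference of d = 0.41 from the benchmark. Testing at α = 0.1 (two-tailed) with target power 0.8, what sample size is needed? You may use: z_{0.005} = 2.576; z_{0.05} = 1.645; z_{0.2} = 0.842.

n = 37

For a one-sample test: n = ((z_{α/2} + z_β) / d)².
z_{α/2} + z_β = 1.645 + 0.842 = 2.487.
n = (2.487 / 0.41)² = 6.066² = 36.79.
Round up.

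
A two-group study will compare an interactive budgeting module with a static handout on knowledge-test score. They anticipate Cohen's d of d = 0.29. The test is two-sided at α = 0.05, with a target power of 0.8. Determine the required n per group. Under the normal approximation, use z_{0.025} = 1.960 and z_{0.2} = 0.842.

For two independent groups with equal n: n = 2·((z_{α/2} + z_β) / d)².
z_{α/2} + z_β = 1.960 + 0.842 = 2.802.
n = 2 × (2.802 / 0.29)² = 2 × 9.662² = 2 × 93.36 = 186.7.
Round up to the next whole participant.

n = 187 per group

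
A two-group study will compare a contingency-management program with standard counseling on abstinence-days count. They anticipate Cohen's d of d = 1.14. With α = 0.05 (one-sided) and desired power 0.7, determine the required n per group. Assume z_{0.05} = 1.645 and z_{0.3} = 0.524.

n = 8 per group

For two independent groups with equal n: n = 2·((z_{α} + z_β) / d)².
z_{α} + z_β = 1.645 + 0.524 = 2.169.
n = 2 × (2.169 / 1.14)² = 2 × 1.903² = 2 × 3.62 = 7.2.
Round up to the next whole participant.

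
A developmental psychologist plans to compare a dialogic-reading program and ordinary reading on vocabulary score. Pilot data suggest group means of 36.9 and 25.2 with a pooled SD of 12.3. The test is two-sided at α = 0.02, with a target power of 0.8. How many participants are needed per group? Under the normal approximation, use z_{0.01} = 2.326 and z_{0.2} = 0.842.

Cohen's d = |M₁ − M₂| / SD_pooled = |36.9 − 25.2| / 12.3 = 11.7 / 12.3 = 0.951.
For two independent groups with equal n: n = 2·((z_{α/2} + z_β) / d)².
z_{α/2} + z_β = 2.326 + 0.842 = 3.168.
n = 2 × (3.168 / 0.951)² = 2 × 3.331² = 2 × 11.10 = 22.2.
Round up to the next whole participant.

n = 23 per group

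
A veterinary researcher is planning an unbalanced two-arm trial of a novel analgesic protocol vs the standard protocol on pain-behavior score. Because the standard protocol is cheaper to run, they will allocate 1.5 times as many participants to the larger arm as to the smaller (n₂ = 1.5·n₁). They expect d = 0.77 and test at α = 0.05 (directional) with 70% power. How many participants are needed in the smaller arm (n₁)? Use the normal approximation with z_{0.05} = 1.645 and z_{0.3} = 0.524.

n₁ = 14

With allocation ratio k = n₂/n₁ = 1.5, Var(x̄₁−x̄₂) = σ²(1/n₁ + 1/(k·n₁)) = σ²·(k+1)/(k·n₁).
So n₁ = (1 + 1/k)·((z_{α} + z_β)/d)² = 1.667 × (2.169/0.77)².
n₁ = 1.667 × 7.93 = 13.2.
Round up: n₁ = 14, giving n₂ = 1.5 × 14 = 21.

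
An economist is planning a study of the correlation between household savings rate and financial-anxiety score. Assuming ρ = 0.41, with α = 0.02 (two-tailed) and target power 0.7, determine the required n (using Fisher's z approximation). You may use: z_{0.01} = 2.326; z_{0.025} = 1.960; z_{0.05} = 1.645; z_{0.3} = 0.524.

n = 46

Fisher's z: C = ½·ln((1+r)/(1−r)) = ½·ln(2.3898) = 0.4356.
n = ((z_{α/2} + z_β)/C)² + 3.
(2.326 + 0.524) / 0.4356 = 2.850 / 0.4356 = 6.543.
n = 6.543² + 3 = 42.81 + 3 = 45.8.
Round up.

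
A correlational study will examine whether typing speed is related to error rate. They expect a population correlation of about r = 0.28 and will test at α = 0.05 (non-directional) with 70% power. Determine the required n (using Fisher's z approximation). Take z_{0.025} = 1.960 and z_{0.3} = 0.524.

n = 78

Fisher's z: C = ½·ln((1+r)/(1−r)) = ½·ln(1.7778) = 0.2877.
n = ((z_{α/2} + z_β)/C)² + 3.
(1.960 + 0.524) / 0.2877 = 2.484 / 0.2877 = 8.634.
n = 8.634² + 3 = 74.55 + 3 = 77.5.
Round up.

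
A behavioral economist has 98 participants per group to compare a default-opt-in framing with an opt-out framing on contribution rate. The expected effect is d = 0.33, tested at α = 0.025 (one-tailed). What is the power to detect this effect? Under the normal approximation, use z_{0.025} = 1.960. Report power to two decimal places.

For two equal groups, power = Φ(d·√(n/2) − z_{α}).
d·√(n/2) = 0.33 × √(98/2) = 0.33 × 7.000 = 2.310.
z_β = 2.310 − 1.960 = 0.350.
Power = Φ(0.350) = 0.637.

power ≈ 0.64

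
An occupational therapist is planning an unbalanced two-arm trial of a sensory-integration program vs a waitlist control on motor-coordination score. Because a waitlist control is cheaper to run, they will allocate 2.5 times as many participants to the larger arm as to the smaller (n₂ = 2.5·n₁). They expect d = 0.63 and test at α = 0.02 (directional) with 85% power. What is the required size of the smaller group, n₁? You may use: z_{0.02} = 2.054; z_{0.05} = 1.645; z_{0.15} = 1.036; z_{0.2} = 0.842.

With allocation ratio k = n₂/n₁ = 2.5, Var(x̄₁−x̄₂) = σ²(1/n₁ + 1/(k·n₁)) = σ²·(k+1)/(k·n₁).
So n₁ = (1 + 1/k)·((z_{α} + z_β)/d)² = 1.400 × (3.090/0.63)².
n₁ = 1.400 × 24.06 = 33.7.
Round up: n₁ = 34, giving n₂ = 2.5 × 34 = 85.

n₁ = 34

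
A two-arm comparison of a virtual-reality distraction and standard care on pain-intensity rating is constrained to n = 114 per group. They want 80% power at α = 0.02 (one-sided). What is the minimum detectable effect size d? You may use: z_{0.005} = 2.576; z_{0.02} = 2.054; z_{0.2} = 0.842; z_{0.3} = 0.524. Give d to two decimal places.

d_min ≈ 0.38

For two independent groups of n = 114 each: d_min = (z_{α} + z_β)·√(2/n).
z-sum = 2.054 + 0.842 = 2.896.
d_min = 2.896 × √(2/114) = 2.896 × 0.1325 = 0.384.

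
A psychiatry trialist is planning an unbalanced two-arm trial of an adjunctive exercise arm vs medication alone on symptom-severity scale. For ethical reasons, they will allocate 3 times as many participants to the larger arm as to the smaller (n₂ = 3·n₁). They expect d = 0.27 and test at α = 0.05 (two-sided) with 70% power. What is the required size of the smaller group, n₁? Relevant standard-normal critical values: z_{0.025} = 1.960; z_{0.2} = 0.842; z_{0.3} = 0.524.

With allocation ratio k = n₂/n₁ = 3, Var(x̄₁−x̄₂) = σ²(1/n₁ + 1/(k·n₁)) = σ²·(k+1)/(k·n₁).
So n₁ = (1 + 1/k)·((z_{α/2} + z_β)/d)² = 1.333 × (2.484/0.27)².
n₁ = 1.333 × 84.64 = 112.9.
Round up: n₁ = 113, giving n₂ = 3 × 113 = 339.

n₁ = 113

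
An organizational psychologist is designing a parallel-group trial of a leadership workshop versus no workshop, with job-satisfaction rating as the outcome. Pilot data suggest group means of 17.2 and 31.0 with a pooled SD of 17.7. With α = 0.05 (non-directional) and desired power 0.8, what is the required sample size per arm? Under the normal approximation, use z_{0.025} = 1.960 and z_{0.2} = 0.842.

Cohen's d = |M₁ − M₂| / SD_pooled = |17.2 − 31.0| / 17.7 = 13.8 / 17.7 = 0.780.
For two independent groups with equal n: n = 2·((z_{α/2} + z_β) / d)².
z_{α/2} + z_β = 1.960 + 0.842 = 2.802.
n = 2 × (2.802 / 0.780)² = 2 × 3.592² = 2 × 12.90 = 25.8.
Round up to the next whole participant.

n = 26 per group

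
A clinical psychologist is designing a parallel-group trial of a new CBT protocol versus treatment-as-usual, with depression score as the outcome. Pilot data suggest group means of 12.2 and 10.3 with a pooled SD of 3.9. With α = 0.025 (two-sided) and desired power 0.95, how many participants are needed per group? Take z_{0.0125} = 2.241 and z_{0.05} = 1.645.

n = 128 per group

Cohen's d = |M₁ − M₂| / SD_pooled = |12.2 − 10.3| / 3.9 = 1.9 / 3.9 = 0.487.
For two independent groups with equal n: n = 2·((z_{α/2} + z_β) / d)².
z_{α/2} + z_β = 2.241 + 1.645 = 3.886.
n = 2 × (3.886 / 0.487)² = 2 × 7.979² = 2 × 63.67 = 127.3.
Round up to the next whole participant.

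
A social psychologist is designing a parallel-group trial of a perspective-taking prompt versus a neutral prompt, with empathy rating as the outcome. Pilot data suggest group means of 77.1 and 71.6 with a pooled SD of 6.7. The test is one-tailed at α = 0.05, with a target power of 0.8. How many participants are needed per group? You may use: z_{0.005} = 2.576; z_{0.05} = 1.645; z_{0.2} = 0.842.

Cohen's d = |M₁ − M₂| / SD_pooled = |77.1 − 71.6| / 6.7 = 5.5 / 6.7 = 0.821.
For two independent groups with equal n: n = 2·((z_{α} + z_β) / d)².
z_{α} + z_β = 1.645 + 0.842 = 2.487.
n = 2 × (2.487 / 0.821)² = 2 × 3.029² = 2 × 9.18 = 18.4.
Round up to the next whole participant.

n = 19 per group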